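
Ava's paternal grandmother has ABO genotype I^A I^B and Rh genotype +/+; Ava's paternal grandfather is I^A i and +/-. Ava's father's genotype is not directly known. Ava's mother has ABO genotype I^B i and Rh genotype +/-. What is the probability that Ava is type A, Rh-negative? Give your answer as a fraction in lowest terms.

Ava's father's ABO genotype from I^A I^B × I^A i: 1/4 I^A I^A, 1/4 I^A I^B, 1/4 I^A i, 1/4 I^B i.
Crossing each possibility with the mother I^B i and summing P(type A): 1/4·1/2 + 1/4·1/4 + 1/4·1/4 + 1/4·0 = 1/4.
Similarly for Rh via the father's Rh distribution: P(Rh-) = 1/8.
Independent loci: 1/4 × 1/8 = 1/32.

1/32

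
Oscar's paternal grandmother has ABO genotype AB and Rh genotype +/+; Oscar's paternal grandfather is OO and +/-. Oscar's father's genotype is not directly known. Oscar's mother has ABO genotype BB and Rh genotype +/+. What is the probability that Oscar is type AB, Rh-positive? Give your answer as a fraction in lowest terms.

Oscar's father's ABO genotype from AB × OO: 1/2 AO, 1/2 BO.
Crossing each possibility with the mother BB and summing P(type AB): 1/2·1/2 + 1/2·0 = 1/4.
Similarly for Rh via the father's Rh distribution: P(Rh+) = 1.
Independent loci: 1/4 × 1 = 1/4.

1/4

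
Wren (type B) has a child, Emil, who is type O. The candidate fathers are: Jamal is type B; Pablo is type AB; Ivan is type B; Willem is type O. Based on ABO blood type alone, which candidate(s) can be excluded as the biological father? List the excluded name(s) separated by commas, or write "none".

Pablo

A candidate is excluded only if no genotype consistent with his phenotype could produce a type O child with a type B mother.
Pablo (type AB): no genotype consistent with that phenotype can produce a type-O child with a type-B mother.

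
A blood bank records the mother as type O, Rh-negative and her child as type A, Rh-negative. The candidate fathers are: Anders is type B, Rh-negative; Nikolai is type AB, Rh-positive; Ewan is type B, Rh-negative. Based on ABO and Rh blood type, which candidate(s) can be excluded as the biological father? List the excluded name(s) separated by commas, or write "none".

Anders, Ewan

A candidate is excluded only if no genotype consistent with his phenotype could produce a type A, Rh-negative child with a type O, Rh-negative mother.
Anders (type B, Rh-): no genotype consistent with that phenotype can produce a type-A Rh- child with a type-O mother.
Ewan (type B, Rh-): no genotype consistent with that phenotype can produce a type-A Rh- child with a type-O mother.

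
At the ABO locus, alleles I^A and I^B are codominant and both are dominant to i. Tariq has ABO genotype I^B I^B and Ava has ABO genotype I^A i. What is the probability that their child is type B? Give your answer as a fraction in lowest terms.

ABO cross I^B I^B × I^A i → offspring phenotypes: 1/2 B, 1/2 AB.
So P(type B) = 1/2.

1/2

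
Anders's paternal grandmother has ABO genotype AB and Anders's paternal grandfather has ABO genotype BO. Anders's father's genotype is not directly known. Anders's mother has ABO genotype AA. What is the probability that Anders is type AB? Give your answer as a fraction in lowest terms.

Anders's father's ABO genotype from AB × BO: 1/4 AB, 1/4 AO, 1/4 BB, 1/4 BO.
Crossing each possibility with the mother AA and summing P(type AB): 1/4·1/2 + 1/4·0 + 1/4·1 + 1/4·1/2 = 1/2.

1/2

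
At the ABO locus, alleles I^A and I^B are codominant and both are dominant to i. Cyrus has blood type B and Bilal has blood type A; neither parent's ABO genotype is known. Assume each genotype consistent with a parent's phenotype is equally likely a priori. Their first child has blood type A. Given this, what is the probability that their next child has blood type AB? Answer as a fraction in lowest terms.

5/12

Possible genotypes: Cyrus ∈ {I^B I^B, I^B i}; Bilal ∈ {I^A I^A, I^A i}.
Weight each parental genotype pair by prior × P(type-A child):
  I^B i × I^A I^A: posterior weight 2/3; P(next child type AB) = 1/2.
  I^B i × I^A i: posterior weight 1/3; P(next child type AB) = 1/4.
Weighted sum = 5/12.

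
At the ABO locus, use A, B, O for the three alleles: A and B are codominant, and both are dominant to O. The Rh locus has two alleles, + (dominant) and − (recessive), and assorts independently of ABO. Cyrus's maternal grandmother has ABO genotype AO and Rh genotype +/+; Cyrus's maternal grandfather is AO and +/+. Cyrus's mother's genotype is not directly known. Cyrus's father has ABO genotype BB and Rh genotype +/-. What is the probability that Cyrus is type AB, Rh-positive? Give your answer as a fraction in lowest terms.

1/2

Cyrus's mother's ABO genotype from AO × AO: 1/4 AA, 1/2 AO, 1/4 OO.
Crossing each possibility with the father BB and summing P(type AB): 1/4·1 + 1/2·1/2 + 1/4·0 = 1/2.
Similarly for Rh via the mother's Rh distribution: P(Rh+) = 1.
Independent loci: 1/2 × 1 = 1/2.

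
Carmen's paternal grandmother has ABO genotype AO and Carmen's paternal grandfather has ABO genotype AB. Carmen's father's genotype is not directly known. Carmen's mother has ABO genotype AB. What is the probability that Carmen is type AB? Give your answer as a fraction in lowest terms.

3/8

Carmen's father's ABO genotype from AO × AB: 1/4 AA, 1/4 AB, 1/4 AO, 1/4 BO.
Crossing each possibility with the mother AB and summing P(type AB): 1/4·1/2 + 1/4·1/2 + 1/4·1/4 + 1/4·1/4 = 3/8.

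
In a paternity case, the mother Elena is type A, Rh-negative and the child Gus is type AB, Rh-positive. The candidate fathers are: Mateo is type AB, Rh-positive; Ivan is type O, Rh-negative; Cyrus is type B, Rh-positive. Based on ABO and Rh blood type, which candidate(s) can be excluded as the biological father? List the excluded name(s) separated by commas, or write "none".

Ivan

A candidate is excluded only if no genotype consistent with his phenotype could produce a type AB, Rh-positive child with a type A, Rh-negative mother.
Ivan (type O, Rh-): no genotype consistent with that phenotype can produce a type-AB Rh+ child with a type-A mother.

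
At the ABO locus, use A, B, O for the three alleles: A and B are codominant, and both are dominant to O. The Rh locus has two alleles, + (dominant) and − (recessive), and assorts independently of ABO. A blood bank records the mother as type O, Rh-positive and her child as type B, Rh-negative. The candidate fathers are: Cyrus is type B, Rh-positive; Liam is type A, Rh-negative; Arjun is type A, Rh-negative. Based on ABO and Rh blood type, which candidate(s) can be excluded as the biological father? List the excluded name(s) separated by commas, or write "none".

A candidate is excluded only if no genotype consistent with his phenotype could produce a type B, Rh-negative child with a type O, Rh-positive mother.
Liam (type A, Rh-): no genotype consistent with that phenotype can produce a type-B Rh- child with a type-O mother.
Arjun (type A, Rh-): no genotype consistent with that phenotype can produce a type-B Rh- child with a type-O mother.

Liam, Arjun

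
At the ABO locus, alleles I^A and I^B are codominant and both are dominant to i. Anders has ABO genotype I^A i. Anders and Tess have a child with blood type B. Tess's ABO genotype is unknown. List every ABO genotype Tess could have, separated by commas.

For each candidate genotype of Tess, check whether crossing it with I^A i can produce every observed child phenotype.
  I^A I^A → possible child types {A} ✗
  I^A I^B → possible child types {A, B, AB} ✓
  I^A i → possible child types {O, A} ✗
  I^B I^B → possible child types {B, AB} ✓
  I^B i → possible child types {O, A, B, AB} ✓
  i i → possible child types {O, A} ✗

I^A I^B, I^B I^B, I^B i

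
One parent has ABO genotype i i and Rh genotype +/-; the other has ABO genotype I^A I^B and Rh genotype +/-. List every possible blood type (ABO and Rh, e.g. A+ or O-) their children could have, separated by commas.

A+, A-, B+, B-

Gametes from i i × I^A I^B give offspring ABO genotypes I^A i, I^B i, i.e. phenotypes A, B.
Rh cross +/- × +/- → phenotypes Rh+, Rh-.
Combining independently: A+, A-, B+, B-.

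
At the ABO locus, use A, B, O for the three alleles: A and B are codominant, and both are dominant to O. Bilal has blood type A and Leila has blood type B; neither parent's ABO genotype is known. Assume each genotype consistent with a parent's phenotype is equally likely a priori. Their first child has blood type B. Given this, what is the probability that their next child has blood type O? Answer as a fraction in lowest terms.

1/12

Possible genotypes: Bilal ∈ {AA, AO}; Leila ∈ {BB, BO}.
Weight each parental genotype pair by prior × P(type-B child):
  AO × BB: posterior weight 2/3; P(next child type O) = 0.
  AO × BO: posterior weight 1/3; P(next child type O) = 1/4.
Weighted sum = 1/12.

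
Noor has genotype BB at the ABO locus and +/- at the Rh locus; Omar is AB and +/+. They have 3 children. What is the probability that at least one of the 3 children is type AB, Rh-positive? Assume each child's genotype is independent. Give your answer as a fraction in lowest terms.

7/8

ABO cross BB × AB → 1/2 B, 1/2 AB.
Rh cross +/- × +/+ → 1 Rh+; so P(type AB, Rh-positive) = 1/2 × 1 = 1/2 per child.
P(none) = (1/2)^3 = 1/8; P(at least one) = 1 − 1/8 = 7/8.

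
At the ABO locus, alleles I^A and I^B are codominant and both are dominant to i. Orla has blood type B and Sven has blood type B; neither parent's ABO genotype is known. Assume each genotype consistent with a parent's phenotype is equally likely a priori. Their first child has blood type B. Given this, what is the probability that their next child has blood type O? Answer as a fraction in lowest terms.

Possible genotypes: Orla ∈ {I^B I^B, I^B i}; Sven ∈ {I^B I^B, I^B i}.
Weight each parental genotype pair by prior × P(type-B child):
  I^B I^B × I^B I^B: posterior weight 4/15; P(next child type O) = 0.
  I^B I^B × I^B i: posterior weight 4/15; P(next child type O) = 0.
  I^B i × I^B I^B: posterior weight 4/15; P(next child type O) = 0.
  I^B i × I^B i: posterior weight 1/5; P(next child type O) = 1/4.
Weighted sum = 1/20.

1/20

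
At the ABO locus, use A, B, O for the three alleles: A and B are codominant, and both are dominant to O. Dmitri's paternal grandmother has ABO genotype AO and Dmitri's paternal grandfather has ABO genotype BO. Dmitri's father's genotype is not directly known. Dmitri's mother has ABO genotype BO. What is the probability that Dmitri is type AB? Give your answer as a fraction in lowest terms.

Dmitri's father's ABO genotype from AO × BO: 1/4 AB, 1/4 AO, 1/4 BO, 1/4 OO.
Crossing each possibility with the mother BO and summing P(type AB): 1/4·1/4 + 1/4·1/4 + 1/4·0 + 1/4·0 = 1/8.

1/8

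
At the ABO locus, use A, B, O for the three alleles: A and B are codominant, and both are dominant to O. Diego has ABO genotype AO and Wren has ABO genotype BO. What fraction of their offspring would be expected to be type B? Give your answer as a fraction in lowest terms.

ABO cross AO × BO → offspring phenotypes: 1/4 O, 1/4 A, 1/4 B, 1/4 AB.
So P(type B) = 1/4.

1/4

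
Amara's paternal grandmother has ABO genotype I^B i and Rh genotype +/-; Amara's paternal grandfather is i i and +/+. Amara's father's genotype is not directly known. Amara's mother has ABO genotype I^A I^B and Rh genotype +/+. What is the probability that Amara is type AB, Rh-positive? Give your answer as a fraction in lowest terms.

Amara's father's ABO genotype from I^B i × i i: 1/2 I^B i, 1/2 i i.
Crossing each possibility with the mother I^A I^B and summing P(type AB): 1/2·1/4 + 1/2·0 = 1/8.
Similarly for Rh via the father's Rh distribution: P(Rh+) = 1.
Independent loci: 1/8 × 1 = 1/8.

1/8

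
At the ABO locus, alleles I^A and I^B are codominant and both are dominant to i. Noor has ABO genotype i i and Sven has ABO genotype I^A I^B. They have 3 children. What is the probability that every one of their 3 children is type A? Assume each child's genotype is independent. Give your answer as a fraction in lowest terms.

ABO cross i i × I^A I^B → 1/2 A, 1/2 B.
So P(type A) = 1/2 per child.
All 3 independent: (1/2)^3 = 1/8.

1/8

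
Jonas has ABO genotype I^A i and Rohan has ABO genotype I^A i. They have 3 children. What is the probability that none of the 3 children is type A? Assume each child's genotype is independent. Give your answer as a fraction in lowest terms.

ABO cross I^A i × I^A i → 1/4 O, 3/4 A.
So P(type A) = 3/4 per child.
P(not type A) = 1/4 for one child; (1/4)^3 = 1/64.

1/64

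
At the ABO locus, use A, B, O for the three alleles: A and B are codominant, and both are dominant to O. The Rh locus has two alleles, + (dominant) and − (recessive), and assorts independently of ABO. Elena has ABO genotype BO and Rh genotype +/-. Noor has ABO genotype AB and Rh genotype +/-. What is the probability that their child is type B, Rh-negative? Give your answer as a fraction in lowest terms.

1/8

ABO cross BO × AB → offspring phenotypes: 1/4 A, 1/2 B, 1/4 AB.
Rh cross +/- × +/- → 3/4 Rh+, 1/4 Rh-.
Independent loci: P(type B, Rh-negative) = 1/2 × 1/4 = 1/8.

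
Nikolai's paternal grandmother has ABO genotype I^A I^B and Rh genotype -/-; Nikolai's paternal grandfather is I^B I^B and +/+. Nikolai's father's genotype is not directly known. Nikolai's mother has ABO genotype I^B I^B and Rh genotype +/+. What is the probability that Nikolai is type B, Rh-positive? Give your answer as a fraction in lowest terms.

Nikolai's father's ABO genotype from I^A I^B × I^B I^B: 1/2 I^A I^B, 1/2 I^B I^B.
Crossing each possibility with the mother I^B I^B and summing P(type B): 1/2·1/2 + 1/2·1 = 3/4.
Similarly for Rh via the father's Rh distribution: P(Rh+) = 1.
Independent loci: 3/4 × 1 = 3/4.

3/4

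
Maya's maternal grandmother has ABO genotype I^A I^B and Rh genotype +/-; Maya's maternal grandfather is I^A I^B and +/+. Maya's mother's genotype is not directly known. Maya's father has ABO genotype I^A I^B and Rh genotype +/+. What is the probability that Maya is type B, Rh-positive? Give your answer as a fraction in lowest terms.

Maya's mother's ABO genotype from I^A I^B × I^A I^B: 1/4 I^A I^A, 1/2 I^A I^B, 1/4 I^B I^B.
Crossing each possibility with the father I^A I^B and summing P(type B): 1/4·0 + 1/2·1/4 + 1/4·1/2 = 1/4.
Similarly for Rh via the mother's Rh distribution: P(Rh+) = 1.
Independent loci: 1/4 × 1 = 1/4.

1/4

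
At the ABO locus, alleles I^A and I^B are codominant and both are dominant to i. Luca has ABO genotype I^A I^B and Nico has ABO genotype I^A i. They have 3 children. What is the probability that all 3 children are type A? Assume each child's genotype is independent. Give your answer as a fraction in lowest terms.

ABO cross I^A I^B × I^A i → 1/2 A, 1/4 B, 1/4 AB.
So P(type A) = 1/2 per child.
All 3 independent: (1/2)^3 = 1/8.

1/8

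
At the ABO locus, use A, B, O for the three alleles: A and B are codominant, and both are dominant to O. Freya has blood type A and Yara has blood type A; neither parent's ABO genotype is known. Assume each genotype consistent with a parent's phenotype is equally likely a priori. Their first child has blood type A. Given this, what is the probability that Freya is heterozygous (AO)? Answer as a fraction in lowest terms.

Possible genotypes: Freya ∈ {AA, AO}; Yara ∈ {AA, AO}.
Weight each parental genotype pair by prior × P(type-A child):
  AA × AA: posterior weight 4/15.
  AA × AO: posterior weight 4/15.
  AO × AA: posterior weight 4/15.
  AO × AO: posterior weight 1/5.
Sum the posterior weight over pairs where Freya is AO: 7/15.

7/15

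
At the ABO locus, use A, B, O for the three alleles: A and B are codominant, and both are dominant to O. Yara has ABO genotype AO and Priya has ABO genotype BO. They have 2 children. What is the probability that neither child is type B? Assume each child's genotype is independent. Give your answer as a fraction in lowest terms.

9/16

ABO cross AO × BO → 1/4 O, 1/4 A, 1/4 B, 1/4 AB.
So P(type B) = 1/4 per child.
P(not type B) = 3/4 for one child; (3/4)^2 = 9/16.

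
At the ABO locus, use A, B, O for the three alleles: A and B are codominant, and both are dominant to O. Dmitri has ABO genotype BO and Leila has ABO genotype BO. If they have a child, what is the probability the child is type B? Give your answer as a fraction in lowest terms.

3/4

ABO cross BO × BO → offspring phenotypes: 1/4 O, 3/4 B.
So P(type B) = 3/4.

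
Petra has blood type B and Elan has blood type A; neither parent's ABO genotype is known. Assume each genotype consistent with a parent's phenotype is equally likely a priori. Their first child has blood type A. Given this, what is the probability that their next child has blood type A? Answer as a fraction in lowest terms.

Possible genotypes: Petra ∈ {I^B I^B, I^B i}; Elan ∈ {I^A I^A, I^A i}.
Weight each parental genotype pair by prior × P(type-A child):
  I^B i × I^A I^A: posterior weight 2/3; P(next child type A) = 1/2.
  I^B i × I^A i: posterior weight 1/3; P(next child type A) = 1/4.
Weighted sum = 5/12.

5/12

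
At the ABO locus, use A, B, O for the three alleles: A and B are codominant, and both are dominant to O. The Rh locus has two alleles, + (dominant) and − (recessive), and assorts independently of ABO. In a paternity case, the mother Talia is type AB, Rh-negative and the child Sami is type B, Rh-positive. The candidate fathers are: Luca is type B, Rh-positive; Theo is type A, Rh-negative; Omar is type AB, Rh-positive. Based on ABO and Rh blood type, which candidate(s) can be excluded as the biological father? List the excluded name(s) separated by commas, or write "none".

A candidate is excluded only if no genotype consistent with his phenotype could produce a type B, Rh-positive child with a type AB, Rh-negative mother.
Theo (type A, Rh-): no genotype consistent with that phenotype can produce a type-B Rh+ child with a type-AB mother.

Theo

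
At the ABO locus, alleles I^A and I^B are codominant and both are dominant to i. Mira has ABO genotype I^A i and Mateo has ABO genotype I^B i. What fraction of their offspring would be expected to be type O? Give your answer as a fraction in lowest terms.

ABO cross I^A i × I^B i → offspring phenotypes: 1/4 O, 1/4 A, 1/4 B, 1/4 AB.
So P(type O) = 1/4.

1/4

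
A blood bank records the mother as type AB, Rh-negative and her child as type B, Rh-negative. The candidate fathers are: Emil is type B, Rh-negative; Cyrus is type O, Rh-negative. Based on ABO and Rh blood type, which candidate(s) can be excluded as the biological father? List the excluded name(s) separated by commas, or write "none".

none

A candidate is excluded only if no genotype consistent with his phenotype could produce a type B, Rh-negative child with a type AB, Rh-negative mother.
Every candidate has at least one consistent genotype combination, so none can be excluded.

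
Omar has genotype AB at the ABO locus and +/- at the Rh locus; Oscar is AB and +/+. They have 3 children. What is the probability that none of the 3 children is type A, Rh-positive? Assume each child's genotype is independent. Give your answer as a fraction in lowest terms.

ABO cross AB × AB → 1/4 A, 1/4 B, 1/2 AB.
Rh cross +/- × +/+ → 1 Rh+; so P(type A, Rh-positive) = 1/4 × 1 = 1/4 per child.
P(not type A, Rh-positive) = 3/4 for one child; (3/4)^3 = 27/64.

27/64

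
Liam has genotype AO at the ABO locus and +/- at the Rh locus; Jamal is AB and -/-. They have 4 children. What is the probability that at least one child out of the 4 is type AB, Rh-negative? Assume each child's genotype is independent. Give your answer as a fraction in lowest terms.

ABO cross AO × AB → 1/2 A, 1/4 B, 1/4 AB.
Rh cross +/- × -/- → 1/2 Rh+, 1/2 Rh-; so P(type AB, Rh-negative) = 1/4 × 1/2 = 1/8 per child.
P(none) = (7/8)^4 = 2401/4096; P(at least one) = 1 − 2401/4096 = 1695/4096.

1695/4096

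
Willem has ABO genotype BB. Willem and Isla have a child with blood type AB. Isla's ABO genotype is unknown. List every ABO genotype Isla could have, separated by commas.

AA, AB, AO

For each candidate genotype of Isla, check whether crossing it with BB can produce every observed child phenotype.
  AA → possible child types {AB} ✓
  AB → possible child types {B, AB} ✓
  AO → possible child types {B, AB} ✓
  BB → possible child types {B} ✗
  BO → possible child types {B} ✗
  OO → possible child types {B} ✗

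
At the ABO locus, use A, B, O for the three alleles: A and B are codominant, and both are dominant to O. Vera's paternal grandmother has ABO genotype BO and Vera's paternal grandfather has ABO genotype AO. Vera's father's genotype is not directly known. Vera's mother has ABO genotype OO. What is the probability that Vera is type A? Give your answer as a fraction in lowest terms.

Vera's father's ABO genotype from BO × AO: 1/4 AB, 1/4 AO, 1/4 BO, 1/4 OO.
Crossing each possibility with the mother OO and summing P(type A): 1/4·1/2 + 1/4·1/2 + 1/4·0 + 1/4·0 = 1/4.

1/4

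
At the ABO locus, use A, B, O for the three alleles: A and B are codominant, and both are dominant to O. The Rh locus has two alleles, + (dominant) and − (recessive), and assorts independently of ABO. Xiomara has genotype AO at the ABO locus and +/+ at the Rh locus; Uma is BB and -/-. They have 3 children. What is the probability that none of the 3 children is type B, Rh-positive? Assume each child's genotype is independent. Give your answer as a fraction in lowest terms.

1/8

ABO cross AO × BB → 1/2 B, 1/2 AB.
Rh cross +/+ × -/- → 1 Rh+; so P(type B, Rh-positive) = 1/2 × 1 = 1/2 per child.
P(not type B, Rh-positive) = 1/2 for one child; (1/2)^3 = 1/8.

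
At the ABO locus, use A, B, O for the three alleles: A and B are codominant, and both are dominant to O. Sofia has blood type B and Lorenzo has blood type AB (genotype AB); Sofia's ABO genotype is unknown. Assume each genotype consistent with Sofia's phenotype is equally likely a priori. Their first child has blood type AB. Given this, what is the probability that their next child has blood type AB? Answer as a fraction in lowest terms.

Possible genotypes: Sofia ∈ {BB, BO}; Lorenzo ∈ {AB}.
Weight each parental genotype pair by prior × P(type-AB child):
  BB × AB: posterior weight 2/3; P(next child type AB) = 1/2.
  BO × AB: posterior weight 1/3; P(next child type AB) = 1/4.
Weighted sum = 5/12.

5/12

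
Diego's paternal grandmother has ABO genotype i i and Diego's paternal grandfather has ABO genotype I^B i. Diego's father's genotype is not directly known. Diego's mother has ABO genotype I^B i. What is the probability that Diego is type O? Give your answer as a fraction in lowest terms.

Diego's father's ABO genotype from i i × I^B i: 1/2 I^B i, 1/2 i i.
Crossing each possibility with the mother I^B i and summing P(type O): 1/2·1/4 + 1/2·1/2 = 3/8.

3/8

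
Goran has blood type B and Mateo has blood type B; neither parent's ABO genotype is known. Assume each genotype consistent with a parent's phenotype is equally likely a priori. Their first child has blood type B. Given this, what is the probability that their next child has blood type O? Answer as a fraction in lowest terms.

Possible genotypes: Goran ∈ {BB, BO}; Mateo ∈ {BB, BO}.
Weight each parental genotype pair by prior × P(type-B child):
  BB × BB: posterior weight 4/15; P(next child type O) = 0.
  BB × BO: posterior weight 4/15; P(next child type O) = 0.
  BO × BB: posterior weight 4/15; P(next child type O) = 0.
  BO × BO: posterior weight 1/5; P(next child type O) = 1/4.
Weighted sum = 1/20.

1/20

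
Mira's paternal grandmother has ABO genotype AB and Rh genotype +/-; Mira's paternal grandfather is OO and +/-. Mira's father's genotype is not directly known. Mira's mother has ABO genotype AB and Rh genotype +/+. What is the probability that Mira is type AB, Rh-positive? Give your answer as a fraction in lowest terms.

1/4

Mira's father's ABO genotype from AB × OO: 1/2 AO, 1/2 BO.
Crossing each possibility with the mother AB and summing P(type AB): 1/2·1/4 + 1/2·1/4 = 1/4.
Similarly for Rh via the father's Rh distribution: P(Rh+) = 1.
Independent loci: 1/4 × 1 = 1/4.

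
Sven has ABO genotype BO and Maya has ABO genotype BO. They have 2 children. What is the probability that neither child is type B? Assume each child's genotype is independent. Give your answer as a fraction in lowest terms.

1/16

ABO cross BO × BO → 1/4 O, 3/4 B.
So P(type B) = 3/4 per child.
P(not type B) = 1/4 for one child; (1/4)^2 = 1/16.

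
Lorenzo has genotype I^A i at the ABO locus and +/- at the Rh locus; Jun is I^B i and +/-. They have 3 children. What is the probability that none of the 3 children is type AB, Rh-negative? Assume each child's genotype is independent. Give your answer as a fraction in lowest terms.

3375/4096

ABO cross I^A i × I^B i → 1/4 O, 1/4 A, 1/4 B, 1/4 AB.
Rh cross +/- × +/- → 3/4 Rh+, 1/4 Rh-; so P(type AB, Rh-negative) = 1/4 × 1/4 = 1/16 per child.
P(not type AB, Rh-negative) = 15/16 for one child; (15/16)^3 = 3375/4096.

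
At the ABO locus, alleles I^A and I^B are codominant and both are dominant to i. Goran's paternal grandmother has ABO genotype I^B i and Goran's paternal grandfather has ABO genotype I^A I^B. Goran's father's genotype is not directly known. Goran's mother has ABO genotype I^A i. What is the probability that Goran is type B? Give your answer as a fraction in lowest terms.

Goran's father's ABO genotype from I^B i × I^A I^B: 1/4 I^A I^B, 1/4 I^A i, 1/4 I^B I^B, 1/4 I^B i.
Crossing each possibility with the mother I^A i and summing P(type B): 1/4·1/4 + 1/4·0 + 1/4·1/2 + 1/4·1/4 = 1/4.

1/4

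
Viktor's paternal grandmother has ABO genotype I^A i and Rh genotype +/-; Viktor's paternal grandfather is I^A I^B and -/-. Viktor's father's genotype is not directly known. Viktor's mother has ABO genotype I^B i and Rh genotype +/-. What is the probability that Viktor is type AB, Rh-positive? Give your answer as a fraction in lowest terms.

Viktor's father's ABO genotype from I^A i × I^A I^B: 1/4 I^A I^A, 1/4 I^A I^B, 1/4 I^A i, 1/4 I^B i.
Crossing each possibility with the mother I^B i and summing P(type AB): 1/4·1/2 + 1/4·1/4 + 1/4·1/4 + 1/4·0 = 1/4.
Similarly for Rh via the father's Rh distribution: P(Rh+) = 5/8.
Independent loci: 1/4 × 5/8 = 5/32.

5/32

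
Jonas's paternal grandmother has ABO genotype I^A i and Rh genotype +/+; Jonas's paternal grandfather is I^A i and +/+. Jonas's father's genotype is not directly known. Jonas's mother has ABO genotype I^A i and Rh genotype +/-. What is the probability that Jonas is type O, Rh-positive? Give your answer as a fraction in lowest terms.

1/4

Jonas's father's ABO genotype from I^A i × I^A i: 1/4 I^A I^A, 1/2 I^A i, 1/4 i i.
Crossing each possibility with the mother I^A i and summing P(type O): 1/4·0 + 1/2·1/4 + 1/4·1/2 = 1/4.
Similarly for Rh via the father's Rh distribution: P(Rh+) = 1.
Independent loci: 1/4 × 1 = 1/4.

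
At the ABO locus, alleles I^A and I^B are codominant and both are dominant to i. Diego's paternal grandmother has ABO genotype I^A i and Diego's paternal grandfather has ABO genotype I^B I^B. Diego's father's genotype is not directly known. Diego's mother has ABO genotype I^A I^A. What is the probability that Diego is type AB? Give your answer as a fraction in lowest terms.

Diego's father's ABO genotype from I^A i × I^B I^B: 1/2 I^A I^B, 1/2 I^B i.
Crossing each possibility with the mother I^A I^A and summing P(type AB): 1/2·1/2 + 1/2·1/2 = 1/2.

1/2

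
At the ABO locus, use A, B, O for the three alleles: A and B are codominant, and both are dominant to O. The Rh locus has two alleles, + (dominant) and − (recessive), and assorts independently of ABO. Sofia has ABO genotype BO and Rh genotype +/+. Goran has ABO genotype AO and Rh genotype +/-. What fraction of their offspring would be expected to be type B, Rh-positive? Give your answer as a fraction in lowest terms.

1/4

ABO cross BO × AO → offspring phenotypes: 1/4 O, 1/4 A, 1/4 B, 1/4 AB.
Rh cross +/+ × +/- → 1 Rh+.
Independent loci: P(type B, Rh-positive) = 1/4 × 1 = 1/4.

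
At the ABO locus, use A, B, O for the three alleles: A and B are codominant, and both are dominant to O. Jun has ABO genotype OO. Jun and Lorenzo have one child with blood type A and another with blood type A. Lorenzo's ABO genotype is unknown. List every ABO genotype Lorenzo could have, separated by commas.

AA, AB, AO

For each candidate genotype of Lorenzo, check whether crossing it with OO can produce every observed child phenotype.
  AA → possible child types {A} ✓
  AB → possible child types {A, B} ✓
  AO → possible child types {O, A} ✓
  BB → possible child types {B} ✗
  BO → possible child types {O, B} ✗
  OO → possible child types {O} ✗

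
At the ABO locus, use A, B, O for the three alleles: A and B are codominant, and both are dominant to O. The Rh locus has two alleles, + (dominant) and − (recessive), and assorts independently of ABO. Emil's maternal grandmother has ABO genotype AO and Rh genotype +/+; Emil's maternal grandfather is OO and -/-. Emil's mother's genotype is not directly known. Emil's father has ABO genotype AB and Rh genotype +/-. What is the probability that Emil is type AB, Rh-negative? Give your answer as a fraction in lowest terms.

Emil's mother's ABO genotype from AO × OO: 1/2 AO, 1/2 OO.
Crossing each possibility with the father AB and summing P(type AB): 1/2·1/4 + 1/2·0 = 1/8.
Similarly for Rh via the mother's Rh distribution: P(Rh-) = 1/4.
Independent loci: 1/8 × 1/4 = 1/32.

1/32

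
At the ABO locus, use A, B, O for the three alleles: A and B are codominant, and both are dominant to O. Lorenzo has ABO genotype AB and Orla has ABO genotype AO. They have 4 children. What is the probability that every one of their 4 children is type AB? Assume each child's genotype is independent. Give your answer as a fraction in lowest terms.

1/256

ABO cross AB × AO → 1/2 A, 1/4 B, 1/4 AB.
So P(type AB) = 1/4 per child.
All 4 independent: (1/4)^4 = 1/256.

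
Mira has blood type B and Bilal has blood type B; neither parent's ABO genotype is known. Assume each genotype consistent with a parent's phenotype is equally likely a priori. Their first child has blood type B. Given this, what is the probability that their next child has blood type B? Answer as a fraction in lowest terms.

19/20

Possible genotypes: Mira ∈ {I^B I^B, I^B i}; Bilal ∈ {I^B I^B, I^B i}.
Weight each parental genotype pair by prior × P(type-B child):
  I^B I^B × I^B I^B: posterior weight 4/15; P(next child type B) = 1.
  I^B I^B × I^B i: posterior weight 4/15; P(next child type B) = 1.
  I^B i × I^B I^B: posterior weight 4/15; P(next child type B) = 1.
  I^B i × I^B i: posterior weight 1/5; P(next child type B) = 3/4.
Weighted sum = 19/20.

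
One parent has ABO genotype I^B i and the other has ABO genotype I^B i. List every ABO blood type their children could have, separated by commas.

O, B

Gametes from I^B i × I^B i give offspring ABO genotypes I^B I^B, I^B i, i i, i.e. phenotypes O, B.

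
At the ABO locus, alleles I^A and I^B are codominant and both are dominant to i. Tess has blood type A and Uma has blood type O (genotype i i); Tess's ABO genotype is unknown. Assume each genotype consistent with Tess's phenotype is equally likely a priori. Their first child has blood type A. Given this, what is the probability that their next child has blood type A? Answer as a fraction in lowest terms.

Possible genotypes: Tess ∈ {I^A I^A, I^A i}; Uma ∈ {i i}.
Weight each parental genotype pair by prior × P(type-A child):
  I^A I^A × i i: posterior weight 2/3; P(next child type A) = 1.
  I^A i × i i: posterior weight 1/3; P(next child type A) = 1/2.
Weighted sum = 5/6.

5/6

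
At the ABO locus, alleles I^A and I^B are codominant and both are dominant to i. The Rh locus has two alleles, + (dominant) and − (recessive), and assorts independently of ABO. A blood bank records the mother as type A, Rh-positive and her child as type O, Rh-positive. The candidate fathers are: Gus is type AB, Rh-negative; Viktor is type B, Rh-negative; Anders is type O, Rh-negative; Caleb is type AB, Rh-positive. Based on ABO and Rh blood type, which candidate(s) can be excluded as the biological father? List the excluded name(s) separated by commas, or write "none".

Gus, Caleb

A candidate is excluded only if no genotype consistent with his phenotype could produce a type O, Rh-positive child with a type A, Rh-positive mother.
Gus (type AB, Rh-): no genotype consistent with that phenotype can produce a type-O Rh+ child with a type-A mother.
Caleb (type AB, Rh+): no genotype consistent with that phenotype can produce a type-O Rh+ child with a type-A mother.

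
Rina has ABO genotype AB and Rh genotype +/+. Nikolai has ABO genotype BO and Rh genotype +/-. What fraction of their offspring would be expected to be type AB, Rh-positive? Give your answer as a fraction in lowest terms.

ABO cross AB × BO → offspring phenotypes: 1/4 A, 1/2 B, 1/4 AB.
Rh cross +/+ × +/- → 1 Rh+.
Independent loci: P(type AB, Rh-positive) = 1/4 × 1 = 1/4.

1/4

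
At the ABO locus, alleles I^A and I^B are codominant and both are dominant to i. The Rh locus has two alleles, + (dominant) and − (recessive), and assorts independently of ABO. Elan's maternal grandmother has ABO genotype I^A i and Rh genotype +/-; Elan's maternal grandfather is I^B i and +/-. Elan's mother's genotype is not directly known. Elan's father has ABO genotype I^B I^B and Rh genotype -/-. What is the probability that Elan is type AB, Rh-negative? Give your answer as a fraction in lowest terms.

Elan's mother's ABO genotype from I^A i × I^B i: 1/4 I^A I^B, 1/4 I^A i, 1/4 I^B i, 1/4 i i.
Crossing each possibility with the father I^B I^B and summing P(type AB): 1/4·1/2 + 1/4·1/2 + 1/4·0 + 1/4·0 = 1/4.
Similarly for Rh via the mother's Rh distribution: P(Rh-) = 1/2.
Independent loci: 1/4 × 1/2 = 1/8.

1/8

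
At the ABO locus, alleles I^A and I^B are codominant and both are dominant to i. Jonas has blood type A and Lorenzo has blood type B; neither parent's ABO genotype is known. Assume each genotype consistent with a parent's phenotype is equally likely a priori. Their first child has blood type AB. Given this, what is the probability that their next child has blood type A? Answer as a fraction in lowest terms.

5/36

Possible genotypes: Jonas ∈ {I^A I^A, I^A i}; Lorenzo ∈ {I^B I^B, I^B i}.
Weight each parental genotype pair by prior × P(type-AB child):
  I^A I^A × I^B I^B: posterior weight 4/9; P(next child type A) = 0.
  I^A I^A × I^B i: posterior weight 2/9; P(next child type A) = 1/2.
  I^A i × I^B I^B: posterior weight 2/9; P(next child type A) = 0.
  I^A i × I^B i: posterior weight 1/9; P(next child type A) = 1/4.
Weighted sum = 5/36.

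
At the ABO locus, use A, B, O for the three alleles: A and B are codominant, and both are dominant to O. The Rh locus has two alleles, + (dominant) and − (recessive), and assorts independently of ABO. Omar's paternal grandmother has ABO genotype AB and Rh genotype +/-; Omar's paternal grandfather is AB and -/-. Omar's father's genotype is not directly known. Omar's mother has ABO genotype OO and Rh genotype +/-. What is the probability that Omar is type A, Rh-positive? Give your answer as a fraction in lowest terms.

Omar's father's ABO genotype from AB × AB: 1/4 AA, 1/2 AB, 1/4 BB.
Crossing each possibility with the mother OO and summing P(type A): 1/4·1 + 1/2·1/2 + 1/4·0 = 1/2.
Similarly for Rh via the father's Rh distribution: P(Rh+) = 5/8.
Independent loci: 1/2 × 5/8 = 5/16.

5/16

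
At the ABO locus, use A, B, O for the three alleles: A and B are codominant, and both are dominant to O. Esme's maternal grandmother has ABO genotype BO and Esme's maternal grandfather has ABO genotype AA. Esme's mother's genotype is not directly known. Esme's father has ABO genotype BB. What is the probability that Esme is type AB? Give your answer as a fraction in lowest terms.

Esme's mother's ABO genotype from BO × AA: 1/2 AB, 1/2 AO.
Crossing each possibility with the father BB and summing P(type AB): 1/2·1/2 + 1/2·1/2 = 1/2.

1/2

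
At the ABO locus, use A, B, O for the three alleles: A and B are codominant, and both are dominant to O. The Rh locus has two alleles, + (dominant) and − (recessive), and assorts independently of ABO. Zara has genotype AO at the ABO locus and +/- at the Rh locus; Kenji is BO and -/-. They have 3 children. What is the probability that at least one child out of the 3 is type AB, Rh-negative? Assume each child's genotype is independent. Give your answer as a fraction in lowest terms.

ABO cross AO × BO → 1/4 O, 1/4 A, 1/4 B, 1/4 AB.
Rh cross +/- × -/- → 1/2 Rh+, 1/2 Rh-; so P(type AB, Rh-negative) = 1/4 × 1/2 = 1/8 per child.
P(none) = (7/8)^3 = 343/512; P(at least one) = 1 − 343/512 = 169/512.

169/512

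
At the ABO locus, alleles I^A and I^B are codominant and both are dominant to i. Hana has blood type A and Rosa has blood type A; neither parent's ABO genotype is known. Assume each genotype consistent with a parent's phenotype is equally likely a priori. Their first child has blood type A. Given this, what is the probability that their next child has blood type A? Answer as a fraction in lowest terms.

Possible genotypes: Hana ∈ {I^A I^A, I^A i}; Rosa ∈ {I^A I^A, I^A i}.
Weight each parental genotype pair by prior × P(type-A child):
  I^A I^A × I^A I^A: posterior weight 4/15; P(next child type A) = 1.
  I^A I^A × I^A i: posterior weight 4/15; P(next child type A) = 1.
  I^A i × I^A I^A: posterior weight 4/15; P(next child type A) = 1.
  I^A i × I^A i: posterior weight 1/5; P(next child type A) = 3/4.
Weighted sum = 19/20.

19/20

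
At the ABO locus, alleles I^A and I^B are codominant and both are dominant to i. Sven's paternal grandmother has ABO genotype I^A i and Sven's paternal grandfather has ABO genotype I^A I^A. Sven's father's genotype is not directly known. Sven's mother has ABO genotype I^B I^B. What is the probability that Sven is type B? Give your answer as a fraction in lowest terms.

Sven's father's ABO genotype from I^A i × I^A I^A: 1/2 I^A I^A, 1/2 I^A i.
Crossing each possibility with the mother I^B I^B and summing P(type B): 1/2·0 + 1/2·1/2 = 1/4.

1/4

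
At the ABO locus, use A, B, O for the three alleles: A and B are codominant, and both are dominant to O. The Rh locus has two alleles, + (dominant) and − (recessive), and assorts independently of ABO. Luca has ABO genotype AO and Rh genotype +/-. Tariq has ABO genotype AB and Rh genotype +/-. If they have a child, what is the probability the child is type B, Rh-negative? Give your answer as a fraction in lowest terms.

ABO cross AO × AB → offspring phenotypes: 1/2 A, 1/4 B, 1/4 AB.
Rh cross +/- × +/- → 3/4 Rh+, 1/4 Rh-.
Independent loci: P(type B, Rh-negative) = 1/4 × 1/4 = 1/16.

1/16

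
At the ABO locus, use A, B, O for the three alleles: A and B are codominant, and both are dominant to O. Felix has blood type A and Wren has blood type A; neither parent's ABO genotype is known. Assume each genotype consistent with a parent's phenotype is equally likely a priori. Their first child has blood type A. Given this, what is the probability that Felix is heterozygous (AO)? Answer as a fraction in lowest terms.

Possible genotypes: Felix ∈ {AA, AO}; Wren ∈ {AA, AO}.
Weight each parental genotype pair by prior × P(type-A child):
  AA × AA: posterior weight 4/15.
  AA × AO: posterior weight 4/15.
  AO × AA: posterior weight 4/15.
  AO × AO: posterior weight 1/5.
Sum the posterior weight over pairs where Felix is AO: 7/15.

7/15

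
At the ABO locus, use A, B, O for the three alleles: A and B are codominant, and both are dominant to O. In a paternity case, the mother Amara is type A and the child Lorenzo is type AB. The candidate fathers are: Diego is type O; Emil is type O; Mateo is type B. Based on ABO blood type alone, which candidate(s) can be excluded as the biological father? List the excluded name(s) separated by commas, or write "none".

A candidate is excluded only if no genotype consistent with his phenotype could produce a type AB child with a type A mother.
Diego (type O): no genotype consistent with that phenotype can produce a type-AB child with a type-A mother.
Emil (type O): no genotype consistent with that phenotype can produce a type-AB child with a type-A mother.

Diego, Emil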